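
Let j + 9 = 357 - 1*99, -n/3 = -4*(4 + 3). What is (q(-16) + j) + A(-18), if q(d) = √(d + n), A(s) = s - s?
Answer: 249 + 2*√17 ≈ 257.25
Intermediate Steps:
n = 84 (n = -(-12)*(4 + 3) = -(-12)*7 = -3*(-28) = 84)
j = 249 (j = -9 + (357 - 1*99) = -9 + (357 - 99) = -9 + 258 = 249)
A(s) = 0
q(d) = √(84 + d) (q(d) = √(d + 84) = √(84 + d))
(q(-16) + j) + A(-18) = (√(84 - 16) + 249) + 0 = (√68 + 249) + 0 = (2*√17 + 249) + 0 = (249 + 2*√17) + 0 = 249 + 2*√17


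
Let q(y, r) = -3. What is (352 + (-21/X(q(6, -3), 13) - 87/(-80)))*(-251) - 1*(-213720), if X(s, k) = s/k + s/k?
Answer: 9093963/80 ≈ 1.1367e+5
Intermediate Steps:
X(s, k) = 2*s/k
(352 + (-21/X(q(6, -3), 13) - 87/(-80)))*(-251) - 1*(-213720) = (352 + (-21/(2*(-3)/13) - 87/(-80)))*(-251) - 1*(-213720) = (352 + (-21/(2*(-3)*(1/13)) - 87*(-1/80)))*(-251) + 213720 = (352 + (-21/(-6/13) + 87/80))*(-251) + 213720 = (352 + (-21*(-13/6) + 87/80))*(-251) + 213720 = (352 + (91/2 + 87/80))*(-251) + 213720 = (352 + 3727/80)*(-251) + 213720 = (31887/80)*(-251) + 213720 = -8003637/80 + 213720 = 9093963/80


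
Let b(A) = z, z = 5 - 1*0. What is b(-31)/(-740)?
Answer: -1/148 ≈ -0.0067568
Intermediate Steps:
z = 5 (z = 5 + 0 = 5)
b(A) = 5
b(-31)/(-740) = 5/(-740) = 5*(-1/740) = -1/148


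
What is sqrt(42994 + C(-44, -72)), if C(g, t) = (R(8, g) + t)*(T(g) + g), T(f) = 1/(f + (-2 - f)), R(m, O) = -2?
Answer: 3*sqrt(5143) ≈ 215.14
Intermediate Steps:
T(f) = -1/2 (T(f) = 1/(-2) = -1/2)
C(g, t) = (-2 + t)*(-1/2 + g)
sqrt(42994 + C(-44, -72)) = sqrt(42994 + (1 - 2*(-44) - 1/2*(-72) - 44*(-72))) = sqrt(42994 + (1 + 88 + 36 + 3168)) = sqrt(42994 + 3293) = sqrt(46287) = 3*sqrt(5143)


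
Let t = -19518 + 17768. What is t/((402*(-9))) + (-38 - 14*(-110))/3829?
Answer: 6067493/6926661 ≈ 0.87596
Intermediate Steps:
t = -1750
t/((402*(-9))) + (-38 - 14*(-110))/3829 = -1750/(402*(-9)) + (-38 - 14*(-110))/3829 = -1750/(-3618) + (-38 + 1540)*(1/3829) = -1750*(-1/3618) + 1502*(1/3829) = 875/1809 + 1502/3829 = 6067493/6926661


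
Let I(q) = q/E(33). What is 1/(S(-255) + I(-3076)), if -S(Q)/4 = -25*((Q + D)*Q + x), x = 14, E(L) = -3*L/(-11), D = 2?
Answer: 9/58073024 ≈ 1.5498e-7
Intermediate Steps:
E(L) = 3*L/11 (E(L) = -3*L*(-1)/11 = -(-3)*L/11 = 3*L/11)
I(q) = q/9 (I(q) = q/(((3/11)*33)) = q/9)
S(Q) = 1400 + 100*Q*(2 + Q) (S(Q) = -(-100)*((Q + 2)*Q + 14) = -(-100)*((2 + Q)*Q + 14) = -(-100)*(Q*(2 + Q) + 14) = -(-100)*(14 + Q*(2 + Q)) = -4*(-350 - 25*Q*(2 + Q)) = 1400 + 100*Q*(2 + Q))
1/(S(-255) + I(-3076)) = 1/((1400 + 100*(-255)² + 200*(-255)) + (⅑)*(-3076)) = 1/((1400 + 100*65025 - 51000) - 3076/9) = 1/((1400 + 6502500 - 51000) - 3076/9) = 1/(6452900 - 3076/9) = 1/(58073024/9) = 9/58073024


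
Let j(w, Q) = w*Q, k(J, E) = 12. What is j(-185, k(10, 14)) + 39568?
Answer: 37348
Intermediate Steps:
j(w, Q) = Q*w
j(-185, k(10, 14)) + 39568 = 12*(-185) + 39568 = -2220 + 39568 = 37348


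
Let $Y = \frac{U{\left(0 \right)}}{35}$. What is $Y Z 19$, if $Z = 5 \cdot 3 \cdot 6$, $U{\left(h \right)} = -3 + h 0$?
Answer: $- \frac{1026}{7} \approx -146.57$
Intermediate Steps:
$U{\left(h \right)} = -3$ ($U{\left(h \right)} = -3 + 0 = -3$)
$Z = 90$ ($Z = 15 \cdot 6 = 90$)
$Y = - \frac{3}{35} \approx -0.085714$
$Y Z 19 = \left(- \frac{3}{35}\right) 90 \cdot 19 = \left(- \frac{54}{7}\right) 19 = - \frac{1026}{7}$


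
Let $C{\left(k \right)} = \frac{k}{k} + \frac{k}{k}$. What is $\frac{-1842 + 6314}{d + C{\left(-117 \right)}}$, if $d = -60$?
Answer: $- \frac{2236}{29} \approx -77.103$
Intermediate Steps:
$C{\left(k \right)} = 2$ ($C{\left(k \right)} = 1 + 1 = 2$)
$\frac{-1842 + 6314}{d + C{\left(-117 \right)}} = \frac{-1842 + 6314}{-60 + 2} = \frac{4472}{-58} = 4472 \left(- \frac{1}{58}\right) = - \frac{2236}{29}$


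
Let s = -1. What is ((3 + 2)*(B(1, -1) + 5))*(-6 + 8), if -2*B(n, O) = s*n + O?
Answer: 60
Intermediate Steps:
B(n, O) = n/2 - O/2 (B(n, O) = -(-n + O)/2 = -(O - n)/2 = n/2 - O/2)
((3 + 2)*(B(1, -1) + 5))*(-6 + 8) = ((3 + 2)*(((1/2)*1 - 1/2*(-1)) + 5))*(-6 + 8) = (5*((1/2 + 1/2) + 5))*2 = (5*(1 + 5))*2 = (5*6)*2 = 30*2 = 60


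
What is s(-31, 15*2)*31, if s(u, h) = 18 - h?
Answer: -372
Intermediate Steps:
s(-31, 15*2)*31 = (18 - 15*2)*31 = (18 - 1*30)*31 = (18 - 30)*31 = -12*31 = -372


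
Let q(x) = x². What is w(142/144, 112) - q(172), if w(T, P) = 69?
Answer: -29515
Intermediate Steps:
w(142/144, 112) - q(172) = 69 - 1*172² = 69 - 1*29584 = 69 - 29584 = -29515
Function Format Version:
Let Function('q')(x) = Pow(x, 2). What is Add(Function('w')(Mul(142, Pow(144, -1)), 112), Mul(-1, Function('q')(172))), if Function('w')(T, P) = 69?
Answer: -29515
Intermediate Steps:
Add(Function('w')(Mul(142, Pow(144, -1)), 112), Mul(-1, Function('q')(172))) = Add(69, Mul(-1, Pow(172, 2))) = Add(69, Mul(-1, 29584)) = Add(69, -29584) = -29515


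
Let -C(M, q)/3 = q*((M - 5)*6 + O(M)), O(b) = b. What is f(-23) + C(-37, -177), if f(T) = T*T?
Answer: -152930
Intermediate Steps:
C(M, q) = -3*q*(-30 + 7*M) (C(M, q) = -3*q*((M - 5)*6 + M) = -3*q*((-5 + M)*6 + M) = -3*q*((-30 + 6*M) + M) = -3*q*(-30 + 7*M))
f(T) = T²
f(-23) + C(-37, -177) = (-23)² + 3*(-177)*(30 - 7*(-37)) = 529 + 3*(-177)*(30 + 259) = 529 + 3*(-177)*289 = 529 - 153459 = -152930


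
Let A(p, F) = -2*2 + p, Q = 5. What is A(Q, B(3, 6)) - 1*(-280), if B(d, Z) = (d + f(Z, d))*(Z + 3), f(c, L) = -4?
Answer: 281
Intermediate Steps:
B(d, Z) = (-4 + d)*(3 + Z) (B(d, Z) = (d - 4)*(Z + 3) = (-4 + d)*(3 + Z))
A(p, F) = -4 + p
A(Q, B(3, 6)) - 1*(-280) = (-4 + 5) - 1*(-280) = 1 + 280 = 281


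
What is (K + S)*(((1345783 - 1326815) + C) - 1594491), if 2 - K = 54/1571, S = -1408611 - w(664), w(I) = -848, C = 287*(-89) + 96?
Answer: 3540693380807450/1571 ≈ 2.2538e+12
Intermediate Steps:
C = -25447 (C = -25543 + 96 = -25447)
S = -1407763 (S = -1408611 - 1*(-848) = -1408611 + 848 = -1407763)
K = 3088/1571 (K = 2 - 54/1571 = 3088/1571 ≈ 1.9656)
(K + S)*(((1345783 - 1326815) + C) - 1594491) = (3088/1571 - 1407763)*(((1345783 - 1326815) - 25447) - 1594491) = -2211592585*((18968 - 25447) - 1594491)/1571 = -2211592585*(-6479 - 1594491)/1571 = -2211592585/1571*(-1600970) = 3540693380807450/1571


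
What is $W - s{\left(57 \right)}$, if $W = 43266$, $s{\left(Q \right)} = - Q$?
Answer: $43323$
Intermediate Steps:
$W - s{\left(57 \right)} = 43266 - \left(-1\right) 57 = 43266 - -57 = 43266 + 57 = 43323$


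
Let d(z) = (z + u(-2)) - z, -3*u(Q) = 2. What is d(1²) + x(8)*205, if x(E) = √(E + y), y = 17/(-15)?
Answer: -⅔ + 41*√1545/3 ≈ 536.52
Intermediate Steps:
u(Q) = -⅔ (u(Q) = -⅓*2 = -⅔)
y = -17/15 (y = 17*(-1/15) = -17/15 ≈ -1.1333)
x(E) = √(-17/15 + E) (x(E) = √(E - 17/15) = √(-17/15 + E))
d(z) = -⅔ (d(z) = (z - ⅔) - z = (-⅔ + z) - z = -⅔)
d(1²) + x(8)*205 = -⅔ + (√(-255 + 225*8)/15)*205 = -⅔ + (√(-255 + 1800)/15)*205 = -⅔ + (√1545/15)*205 = -⅔ + 41*√1545/3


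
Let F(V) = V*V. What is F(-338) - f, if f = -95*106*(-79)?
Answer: -681286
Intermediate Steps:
F(V) = V**2
f = 795530 (f = -10070*(-79) = 795530)
F(-338) - f = (-338)**2 - 1*795530 = 114244 - 795530 = -681286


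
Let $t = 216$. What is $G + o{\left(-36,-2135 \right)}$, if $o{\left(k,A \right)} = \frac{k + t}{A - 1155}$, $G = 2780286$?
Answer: $\frac{914714076}{329} \approx 2.7803 \cdot 10^{6}$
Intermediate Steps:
$o{\left(k,A \right)} = \frac{216 + k}{-1155 + A}$ ($o{\left(k,A \right)} = \frac{k + 216}{A - 1155} = \frac{216 + k}{-1155 + A}$)
$G + o{\left(-36,-2135 \right)} = 2780286 + \frac{216 - 36}{-1155 - 2135} = 2780286 + \frac{1}{-3290} \cdot 180 = 2780286 - \frac{18}{329} = \frac{914714076}{329}$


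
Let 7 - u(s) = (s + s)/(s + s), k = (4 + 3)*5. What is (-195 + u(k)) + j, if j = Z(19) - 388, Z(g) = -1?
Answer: -578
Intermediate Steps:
k = 35 (k = 7*5 = 35)
u(s) = 6 (u(s) = 7 - (s + s)/(s + s) = 7 - 2*s/(2*s) = 7 - 2*s*1/(2*s) = 7 - 1*1 = 7 - 1 = 6)
j = -389 (j = -1 - 388 = -389)
(-195 + u(k)) + j = (-195 + 6) - 389 = -189 - 389 = -578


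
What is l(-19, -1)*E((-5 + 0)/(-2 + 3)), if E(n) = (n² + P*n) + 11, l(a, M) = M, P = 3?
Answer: -21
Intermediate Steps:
E(n) = 11 + n² + 3*n (E(n) = (n² + 3*n) + 11 = 11 + n² + 3*n)
l(-19, -1)*E((-5 + 0)/(-2 + 3)) = -(11 + ((-5 + 0)/(-2 + 3))² + 3*((-5 + 0)/(-2 + 3))) = -(11 + (-5/1)² + 3*(-5/1)) = -(11 + (-5*1)² + 3*(-5*1)) = -(11 + (-5)² + 3*(-5)) = -(11 + 25 - 15) = -1*21 = -21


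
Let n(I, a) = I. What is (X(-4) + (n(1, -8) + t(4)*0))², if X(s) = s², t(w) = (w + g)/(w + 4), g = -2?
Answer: 289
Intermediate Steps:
t(w) = (-2 + w)/(4 + w) (t(w) = (w - 2)/(w + 4) = (-2 + w)/(4 + w))
(X(-4) + (n(1, -8) + t(4)*0))² = ((-4)² + (1 + ((-2 + 4)/(4 + 4))*0))² = (16 + (1 + (2/8)*0))² = (16 + (1 + ((⅛)*2)*0))² = (16 + (1 + (¼)*0))² = (16 + (1 + 0))² = (16 + 1)² = 17² = 289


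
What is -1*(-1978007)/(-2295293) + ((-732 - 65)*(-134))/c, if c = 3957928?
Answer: -291679868757/349407862804 ≈ -0.83478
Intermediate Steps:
-1*(-1978007)/(-2295293) + ((-732 - 65)*(-134))/c = -1*(-1978007)/(-2295293) + ((-732 - 65)*(-134))/3957928 = 1978007*(-1/2295293) - 797*(-134)*(1/3957928) = -1978007/2295293 + 106798*(1/3957928) = -1978007/2295293 + 53399/1978964 = -291679868757/349407862804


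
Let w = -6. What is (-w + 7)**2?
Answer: 169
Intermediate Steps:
(-w + 7)**2 = (-1*(-6) + 7)**2 = (6 + 7)**2 = 13**2 = 169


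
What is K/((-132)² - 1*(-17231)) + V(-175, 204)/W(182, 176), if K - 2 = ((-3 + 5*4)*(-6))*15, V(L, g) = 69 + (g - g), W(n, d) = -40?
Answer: -490463/277240 ≈ -1.7691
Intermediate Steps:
V(L, g) = 69 (V(L, g) = 69 + 0 = 69)
K = -1528 (K = 2 + ((-3 + 5*4)*(-6))*15 = 2 + ((-3 + 20)*(-6))*15 = 2 + (17*(-6))*15 = 2 - 102*15 = 2 - 1530 = -1528)
K/((-132)² - 1*(-17231)) + V(-175, 204)/W(182, 176) = -1528/((-132)² - 1*(-17231)) + 69/(-40) = -1528/(17424 + 17231) + 69*(-1/40) = -1528/34655 - 69/40 = -490463/277240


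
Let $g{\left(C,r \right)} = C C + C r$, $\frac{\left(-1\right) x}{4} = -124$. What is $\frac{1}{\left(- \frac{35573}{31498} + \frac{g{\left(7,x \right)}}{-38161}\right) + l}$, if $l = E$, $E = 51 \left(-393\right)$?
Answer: $- \frac{1201995178}{24093057758365} \approx -4.989 \cdot 10^{-5}$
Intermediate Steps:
$x = 496$ ($x = \left(-4\right) \left(-124\right) = 496$)
$g{\left(C,r \right)} = C^{2} + C r$
$E = -20043$
$l = -20043$
$\frac{1}{\left(- \frac{35573}{31498} + \frac{g{\left(7,x \right)}}{-38161}\right) + l} = \frac{1}{\left(- \frac{35573}{31498} + \frac{7 \left(7 + 496\right)}{-38161}\right) - 20043} = \frac{1}{\left(\left(-35573\right) \frac{1}{31498} + 7 \cdot 503 \left(- \frac{1}{38161}\right)\right) - 20043} = \frac{1}{\left(- \frac{35573}{31498} + 3521 \left(- \frac{1}{38161}\right)\right) - 20043} = \frac{1}{\left(- \frac{35573}{31498} - \frac{3521}{38161}\right) - 20043} = \frac{1}{- \frac{1468405711}{1201995178} - 20043} = \frac{1}{- \frac{24093057758365}{1201995178}} = - \frac{1201995178}{24093057758365}$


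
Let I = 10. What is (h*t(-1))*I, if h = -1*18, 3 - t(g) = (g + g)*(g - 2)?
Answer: 540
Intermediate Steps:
t(g) = 3 - 2*g*(-2 + g) (t(g) = 3 - (g + g)*(g - 2) = 3 - 2*g*(-2 + g))
h = -18
(h*t(-1))*I = -18*(3 - 2*(-1)² + 4*(-1))*10 = -18*(3 - 2*1 - 4)*10 = -18*(3 - 2 - 4)*10 = -18*(-3)*10 = 54*10 = 540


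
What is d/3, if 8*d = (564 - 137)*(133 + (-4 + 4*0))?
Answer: 18361/8 ≈ 2295.1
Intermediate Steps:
d = 55083/8 (d = ((564 - 137)*(133 + (-4 + 4*0)))/8 = (427*(133 + (-4 + 0)))/8 = (427*(133 - 4))/8 = (427*129)/8 = (⅛)*55083 = 55083/8 ≈ 6885.4)
d/3 = (55083/8)/3 = (55083/8)*(⅓) = 18361/8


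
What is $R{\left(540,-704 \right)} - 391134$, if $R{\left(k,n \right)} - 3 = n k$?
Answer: $-771291$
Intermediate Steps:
$R{\left(k,n \right)} = 3 + k n$ ($R{\left(k,n \right)} = 3 + n k = 3 + k n$)
$R{\left(540,-704 \right)} - 391134 = \left(3 + 540 \left(-704\right)\right) - 391134 = \left(3 - 380160\right) - 391134 = -380157 - 391134 = -771291$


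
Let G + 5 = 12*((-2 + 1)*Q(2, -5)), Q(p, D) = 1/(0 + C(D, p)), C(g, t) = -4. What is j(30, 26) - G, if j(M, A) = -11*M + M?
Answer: -298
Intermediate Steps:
j(M, A) = -10*M
Q(p, D) = -¼ (Q(p, D) = 1/(0 - 4) = 1/(-4) = -¼)
G = -2 (G = -5 + 12*((-2 + 1)*(-¼)) = -5 + 12*(-1*(-¼)) = -5 + 12*(¼) = -5 + 3 = -2)
j(30, 26) - G = -10*30 - 1*(-2) = -300 + 2 = -298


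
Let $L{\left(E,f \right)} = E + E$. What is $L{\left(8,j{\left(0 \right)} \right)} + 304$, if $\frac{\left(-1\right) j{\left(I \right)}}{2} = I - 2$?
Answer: $320$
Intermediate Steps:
$j{\left(I \right)} = 4 - 2 I$ ($j{\left(I \right)} = - 2 \left(I - 2\right) = - 2 \left(-2 + I\right) = 4 - 2 I$)
$L{\left(E,f \right)} = 2 E$
$L{\left(8,j{\left(0 \right)} \right)} + 304 = 2 \cdot 8 + 304 = 16 + 304 = 320$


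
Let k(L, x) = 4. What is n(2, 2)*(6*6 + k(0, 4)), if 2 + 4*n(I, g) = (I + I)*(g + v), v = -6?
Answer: -180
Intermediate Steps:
n(I, g) = -1/2 + I*(-6 + g)/2 (n(I, g) = -1/2 + ((I + I)*(g - 6))/4 = -1/2 + ((2*I)*(-6 + g))/4 = -1/2 + (2*I*(-6 + g))/4 = -1/2 + I*(-6 + g)/2)
n(2, 2)*(6*6 + k(0, 4)) = (-1/2 - 3*2 + (1/2)*2*2)*(6*6 + 4) = (-1/2 - 6 + 2)*(36 + 4) = -9/2*40 = -180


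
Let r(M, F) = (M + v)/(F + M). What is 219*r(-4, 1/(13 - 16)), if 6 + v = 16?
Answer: -3942/13 ≈ -303.23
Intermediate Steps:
v = 10 (v = -6 + 16 = 10)
r(M, F) = (10 + M)/(F + M) (r(M, F) = (M + 10)/(F + M) = (10 + M)/(F + M))
219*r(-4, 1/(13 - 16)) = 219*((10 - 4)/(1/(13 - 16) - 4)) = 219*(6/(1/(-3) - 4)) = 219*(6/(-⅓ - 4)) = 219*(6/(-13/3)) = 219*(-3/13*6) = 219*(-18/13) = -3942/13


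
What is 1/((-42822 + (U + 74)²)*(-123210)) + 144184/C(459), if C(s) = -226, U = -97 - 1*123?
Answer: -191026084111807/299422231380 ≈ -637.98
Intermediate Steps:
U = -220 (U = -97 - 123 = -220)
1/((-42822 + (U + 74)²)*(-123210)) + 144184/C(459) = 1/(-42822 + (-220 + 74)²*(-123210)) + 144184/(-226) = -1/123210/(-42822 + (-146)²) + 144184*(-1/226) = -1/123210/(-42822 + 21316) - 72092/113 = -1/123210/(-21506) - 72092/113 = -1/21506*(-1/123210) - 72092/113 = 1/2649754260 - 72092/113 = -191026084111807/299422231380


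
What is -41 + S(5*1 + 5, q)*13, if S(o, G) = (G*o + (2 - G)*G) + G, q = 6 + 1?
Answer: 505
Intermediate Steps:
q = 7
S(o, G) = G + G*o + G*(2 - G) (S(o, G) = (G*o + G*(2 - G)) + G = G + G*o + G*(2 - G))
-41 + S(5*1 + 5, q)*13 = -41 + (7*(3 + (5*1 + 5) - 1*7))*13 = -41 + (7*(3 + (5 + 5) - 7))*13 = -41 + (7*(3 + 10 - 7))*13 = -41 + (7*6)*13 = -41 + 42*13 = -41 + 546 = 505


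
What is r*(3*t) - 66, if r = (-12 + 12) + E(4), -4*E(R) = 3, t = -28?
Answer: -3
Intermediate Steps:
E(R) = -¾ (E(R) = -¼*3 = -¾)
r = -¾ (r = (-12 + 12) - ¾ = 0 - ¾ = -¾ ≈ -0.75000)
r*(3*t) - 66 = -9*(-28)/4 - 66 = -¾*(-84) - 66 = 63 - 66 = -3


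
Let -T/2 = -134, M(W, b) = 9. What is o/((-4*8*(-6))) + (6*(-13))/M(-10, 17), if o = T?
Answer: -349/48 ≈ -7.2708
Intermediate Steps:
T = 268 (T = -2*(-134) = 268)
o = 268
o/((-4*8*(-6))) + (6*(-13))/M(-10, 17) = 268/((-4*8*(-6))) + (6*(-13))/9 = 268/((-32*(-6))) - 78*1/9 = 268/192 - 26/3 = 268*(1/192) - 26/3 = 67/48 - 26/3 = -349/48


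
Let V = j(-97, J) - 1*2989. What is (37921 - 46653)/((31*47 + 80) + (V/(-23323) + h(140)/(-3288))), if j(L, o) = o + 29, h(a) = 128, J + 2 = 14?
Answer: -83702795196/14734140821 ≈ -5.6809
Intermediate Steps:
J = 12 (J = -2 + 14 = 12)
j(L, o) = 29 + o
V = -2948 (V = (29 + 12) - 1*2989 = 41 - 2989 = -2948)
(37921 - 46653)/((31*47 + 80) + (V/(-23323) + h(140)/(-3288))) = (37921 - 46653)/((31*47 + 80) + (-2948/(-23323) + 128/(-3288))) = -8732/((1457 + 80) + (-2948*(-1/23323) + 128*(-1/3288))) = -8732/(1537 + (2948/23323 - 16/411)) = -8732/(1537 + 838460/9585753) = -8732/14734140821/9585753 = -8732*9585753/14734140821 = -83702795196/14734140821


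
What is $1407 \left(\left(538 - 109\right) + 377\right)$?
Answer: $1134042$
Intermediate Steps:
$1407 \left(\left(538 - 109\right) + 377\right) = 1407 \left(429 + 377\right) = 1407 \cdot 806 = 1134042$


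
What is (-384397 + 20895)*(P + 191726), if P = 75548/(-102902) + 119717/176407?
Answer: -632553590206062055962/9076316557 ≈ -6.9693e+10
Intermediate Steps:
P = -504038651/9076316557 (P = 75548*(-1/102902) + 119717*(1/176407) = -37774/51451 + 119717/176407 = -504038651/9076316557 ≈ -0.055533)
(-384397 + 20895)*(P + 191726) = (-384397 + 20895)*(-504038651/9076316557 + 191726) = -363502*1740165364168731/9076316557 = -632553590206062055962/9076316557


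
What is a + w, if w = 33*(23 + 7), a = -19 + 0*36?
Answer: 971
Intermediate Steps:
a = -19 (a = -19 + 0 = -19)
w = 990 (w = 33*30 = 990)
a + w = -19 + 990 = 971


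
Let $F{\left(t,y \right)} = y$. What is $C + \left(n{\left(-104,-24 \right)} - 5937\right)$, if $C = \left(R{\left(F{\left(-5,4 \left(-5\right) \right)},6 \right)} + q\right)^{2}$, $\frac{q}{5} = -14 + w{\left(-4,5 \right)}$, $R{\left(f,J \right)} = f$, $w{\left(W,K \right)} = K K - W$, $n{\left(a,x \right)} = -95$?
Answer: $-3007$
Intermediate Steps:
$w{\left(W,K \right)} = K^{2} - W$
$q = 75$ ($q = 5 \left(-14 - \left(-4 - 5^{2}\right)\right) = 5 \left(-14 + \left(25 + 4\right)\right) = 5 \left(-14 + 29\right) = 5 \cdot 15 = 75$)
$C = 3025$ ($C = \left(4 \left(-5\right) + 75\right)^{2} = \left(-20 + 75\right)^{2} = 55^{2} = 3025$)
$C + \left(n{\left(-104,-24 \right)} - 5937\right) = 3025 - 6032 = -3007$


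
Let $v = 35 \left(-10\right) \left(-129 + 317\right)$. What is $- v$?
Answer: $65800$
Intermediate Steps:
$v = -65800$ ($v = \left(-350\right) 188 = -65800$)
$- v = \left(-1\right) \left(-65800\right) = 65800$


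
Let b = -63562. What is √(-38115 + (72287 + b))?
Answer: I*√29390 ≈ 171.44*I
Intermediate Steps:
√(-38115 + (72287 + b)) = √(-38115 + (72287 - 63562)) = √(-38115 + 8725) = √(-29390) = I*√29390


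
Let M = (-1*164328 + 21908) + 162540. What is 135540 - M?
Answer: 115420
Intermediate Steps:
M = 20120 (M = (-164328 + 21908) + 162540 = -142420 + 162540 = 20120)
135540 - M = 135540 - 1*20120 = 135540 - 20120 = 115420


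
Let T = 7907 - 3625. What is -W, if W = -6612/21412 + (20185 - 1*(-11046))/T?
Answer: -160101397/22921546 ≈ -6.9848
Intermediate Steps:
T = 4282
W = 160101397/22921546 (W = -6612/21412 + (20185 - 1*(-11046))/4282 = -6612*1/21412 + (20185 + 11046)*(1/4282) = -1653/5353 + 31231*(1/4282) = -1653/5353 + 31231/4282 = 160101397/22921546 ≈ 6.9848)
-W = -1*160101397/22921546 = -160101397/22921546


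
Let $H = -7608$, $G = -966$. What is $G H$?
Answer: $7349328$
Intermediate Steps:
$G H = \left(-966\right) \left(-7608\right) = 7349328$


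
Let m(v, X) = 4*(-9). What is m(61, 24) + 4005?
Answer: 3969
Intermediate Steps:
m(v, X) = -36
m(61, 24) + 4005 = -36 + 4005 = 3969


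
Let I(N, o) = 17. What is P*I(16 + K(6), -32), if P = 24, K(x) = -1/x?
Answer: 408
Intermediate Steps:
P*I(16 + K(6), -32) = 24*17 = 408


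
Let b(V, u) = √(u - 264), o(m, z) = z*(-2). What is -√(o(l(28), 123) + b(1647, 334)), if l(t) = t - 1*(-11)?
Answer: -I*√(246 - √70) ≈ -15.415*I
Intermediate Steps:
l(t) = 11 + t (l(t) = t + 11 = 11 + t)
o(m, z) = -2*z
b(V, u) = √(-264 + u)
-√(o(l(28), 123) + b(1647, 334)) = -√(-2*123 + √(-264 + 334)) = -√(-246 + √70)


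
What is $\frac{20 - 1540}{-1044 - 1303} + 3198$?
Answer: $\frac{7507226}{2347} \approx 3198.6$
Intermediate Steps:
$\frac{20 - 1540}{-1044 - 1303} + 3198 = - \frac{1520}{-2347} + 3198 = \left(-1520\right) \left(- \frac{1}{2347}\right) + 3198 = \frac{1520}{2347} + 3198 = \frac{7507226}{2347}$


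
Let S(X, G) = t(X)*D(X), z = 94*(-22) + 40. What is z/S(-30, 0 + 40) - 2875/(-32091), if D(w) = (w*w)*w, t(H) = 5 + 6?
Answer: 25526543/264750750 ≈ 0.096417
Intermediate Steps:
t(H) = 11
D(w) = w³ (D(w) = w²*w = w³)
z = -2028 (z = -2068 + 40 = -2028)
S(X, G) = 11*X³
z/S(-30, 0 + 40) - 2875/(-32091) = -2028/(11*(-30)³) - 2875/(-32091) = -2028/(11*(-27000)) - 2875*(-1/32091) = -2028/(-297000) + 2875/32091 = -2028*(-1/297000) + 2875/32091 = 169/24750 + 2875/32091 = 25526543/264750750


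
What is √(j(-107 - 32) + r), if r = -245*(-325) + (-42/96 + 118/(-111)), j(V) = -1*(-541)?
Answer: √15803308761/444 ≈ 283.13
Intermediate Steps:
j(V) = 541
r = 141411335/1776 (r = 79625 + (-42*1/96 + 118*(-1/111)) = 79625 + (-7/16 - 118/111) = 79625 - 2665/1776 = 141411335/1776 ≈ 79624.)
√(j(-107 - 32) + r) = √(541 + 141411335/1776) = √(142372151/1776) = √15803308761/444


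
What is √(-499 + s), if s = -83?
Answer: I*√582 ≈ 24.125*I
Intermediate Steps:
√(-499 + s) = √(-499 - 83) = √(-582) = I*√582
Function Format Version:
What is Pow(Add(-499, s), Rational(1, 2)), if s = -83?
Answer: Mul(I, Pow(582, Rational(1, 2))) ≈ Mul(24.125, I)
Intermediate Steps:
Pow(Add(-499, s), Rational(1, 2)) = Pow(Add(-499, -83), Rational(1, 2)) = Pow(-582, Rational(1, 2)) = Mul(I, Pow(582, Rational(1, 2)))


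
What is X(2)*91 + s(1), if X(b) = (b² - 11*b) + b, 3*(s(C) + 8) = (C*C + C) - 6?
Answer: -4396/3 ≈ -1465.3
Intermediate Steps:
s(C) = -10 + C/3 + C²/3 (s(C) = -8 + ((C*C + C) - 6)/3 = -8 + ((C² + C) - 6)/3 = -8 + ((C + C²) - 6)/3 = -8 + (-6 + C + C²)/3 = -8 + (-2 + C/3 + C²/3) = -10 + C/3 + C²/3)
X(b) = b² - 10*b
X(2)*91 + s(1) = (2*(-10 + 2))*91 + (-10 + (⅓)*1 + (⅓)*1²) = (2*(-8))*91 + (-10 + ⅓ + (⅓)*1) = -16*91 + (-10 + ⅓ + ⅓) = -1456 - 28/3 = -4396/3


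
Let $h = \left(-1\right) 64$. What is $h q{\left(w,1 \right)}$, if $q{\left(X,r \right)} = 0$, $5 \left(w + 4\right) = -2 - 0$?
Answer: $0$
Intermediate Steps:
$w = - \frac{22}{5}$ ($w = -4 + \frac{-2 - 0}{5} = -4 + \frac{-2 + 0}{5} = -4 + \frac{1}{5} \left(-2\right) = -4 - \frac{2}{5} = - \frac{22}{5} \approx -4.4$)
$h = -64$
$h q{\left(w,1 \right)} = \left(-64\right) 0 = 0$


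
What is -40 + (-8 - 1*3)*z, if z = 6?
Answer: -106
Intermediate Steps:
-40 + (-8 - 1*3)*z = -40 + (-8 - 1*3)*6 = -40 + (-8 - 3)*6 = -40 - 11*6 = -40 - 66 = -106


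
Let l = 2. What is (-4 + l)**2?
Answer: 4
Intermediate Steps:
(-4 + l)**2 = (-4 + 2)**2 = (-2)**2 = 4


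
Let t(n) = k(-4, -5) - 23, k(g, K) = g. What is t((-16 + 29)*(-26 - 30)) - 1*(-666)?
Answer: 639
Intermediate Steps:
t(n) = -27 (t(n) = -4 - 23 = -27)
t((-16 + 29)*(-26 - 30)) - 1*(-666) = -27 - 1*(-666) = -27 + 666 = 639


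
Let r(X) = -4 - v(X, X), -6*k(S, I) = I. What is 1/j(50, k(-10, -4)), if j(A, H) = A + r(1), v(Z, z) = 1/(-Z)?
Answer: 1/47 ≈ 0.021277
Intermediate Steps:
v(Z, z) = -1/Z
k(S, I) = -I/6
r(X) = -4 + 1/X (r(X) = -4 - (-1)/X = -4 + 1/X)
j(A, H) = -3 + A (j(A, H) = A + (-4 + 1/1) = A + (-4 + 1) = A - 3 = -3 + A)
1/j(50, k(-10, -4)) = 1/(-3 + 50) = 1/47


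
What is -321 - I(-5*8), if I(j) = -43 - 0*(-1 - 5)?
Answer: -278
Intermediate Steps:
I(j) = -43 (I(j) = -43 - 0*(-6) = -43 - 1*0 = -43 + 0 = -43)
-321 - I(-5*8) = -321 - 1*(-43) = -321 + 43 = -278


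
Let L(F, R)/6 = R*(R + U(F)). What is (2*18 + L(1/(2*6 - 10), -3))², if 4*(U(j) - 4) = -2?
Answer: 729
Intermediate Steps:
U(j) = 7/2 (U(j) = 4 + (¼)*(-2) = 4 - ½ = 7/2)
L(F, R) = 6*R*(7/2 + R) (L(F, R) = 6*(R*(R + 7/2)) = 6*(R*(7/2 + R)) = 6*R*(7/2 + R))
(2*18 + L(1/(2*6 - 10), -3))² = (2*18 + 3*(-3)*(7 + 2*(-3)))² = (36 + 3*(-3)*(7 - 6))² = (36 + 3*(-3)*1)² = (36 - 9)² = 27² = 729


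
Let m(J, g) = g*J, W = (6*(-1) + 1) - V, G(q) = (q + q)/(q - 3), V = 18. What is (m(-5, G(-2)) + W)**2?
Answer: 729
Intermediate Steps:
G(q) = 2*q/(-3 + q) (G(q) = (2*q)/(-3 + q) = 2*q/(-3 + q))
W = -23 (W = (6*(-1) + 1) - 1*18 = (-6 + 1) - 18 = -5 - 18 = -23)
m(J, g) = J*g
(m(-5, G(-2)) + W)**2 = (-10*(-2)/(-3 - 2) - 23)**2 = (-10*(-2)/(-5) - 23)**2 = (-10*(-2)*(-1)/5 - 23)**2 = (-5*4/5 - 23)**2 = (-4 - 23)**2 = (-27)**2 = 729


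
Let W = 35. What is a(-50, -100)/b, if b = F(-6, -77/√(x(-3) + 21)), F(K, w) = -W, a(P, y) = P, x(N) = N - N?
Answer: 10/7 ≈ 1.4286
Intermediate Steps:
x(N) = 0
F(K, w) = -35 (F(K, w) = -1*35 = -35)
b = -35
a(-50, -100)/b = -50/(-35) = -50*(-1/35) = 10/7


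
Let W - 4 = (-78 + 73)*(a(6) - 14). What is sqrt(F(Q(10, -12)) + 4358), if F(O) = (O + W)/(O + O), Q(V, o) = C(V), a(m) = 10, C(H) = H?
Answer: sqrt(435970)/10 ≈ 66.028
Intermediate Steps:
W = 24 (W = 4 + (-78 + 73)*(10 - 14) = 4 - 5*(-4) = 4 + 20 = 24)
Q(V, o) = V
F(O) = (24 + O)/(2*O) (F(O) = (O + 24)/(O + O) = (24 + O)/((2*O)) = (24 + O)*(1/(2*O)) = (24 + O)/(2*O))
sqrt(F(Q(10, -12)) + 4358) = sqrt((1/2)*(24 + 10)/10 + 4358) = sqrt((1/2)*(1/10)*34 + 4358) = sqrt(17/10 + 4358) = sqrt(43597/10) = sqrt(435970)/10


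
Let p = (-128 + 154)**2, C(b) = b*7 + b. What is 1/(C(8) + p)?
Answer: 1/740 ≈ 0.0013514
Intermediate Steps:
C(b) = 8*b (C(b) = 7*b + b = 8*b)
p = 676 (p = 26**2 = 676)
1/(C(8) + p) = 1/(8*8 + 676) = 1/(64 + 676) = 1/740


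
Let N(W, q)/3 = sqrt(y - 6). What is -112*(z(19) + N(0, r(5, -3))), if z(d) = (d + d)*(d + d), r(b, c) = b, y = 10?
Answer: -162400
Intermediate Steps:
z(d) = 4*d**2 (z(d) = (2*d)*(2*d) = 4*d**2)
N(W, q) = 6 (N(W, q) = 3*sqrt(10 - 6) = 3*sqrt(4) = 3*2 = 6)
-112*(z(19) + N(0, r(5, -3))) = -112*(4*19**2 + 6) = -112*(4*361 + 6) = -112*(1444 + 6) = -112*1450 = -162400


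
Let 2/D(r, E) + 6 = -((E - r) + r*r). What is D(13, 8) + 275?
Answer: 23374/85 ≈ 274.99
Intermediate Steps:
D(r, E) = 2/(-6 + r - E - r**2) (D(r, E) = 2/(-6 - ((E - r) + r*r)) = 2/(-6 - ((E - r) + r**2)) = 2/(-6 - (E + r**2 - r)) = 2/(-6 + (r - E - r**2)) = 2/(-6 + r - E - r**2))
D(13, 8) + 275 = -2/(6 + 8 + 13**2 - 1*13) + 275 = -2/(6 + 8 + 169 - 13) + 275 = -2/170 + 275 = -2*1/170 + 275 = -1/85 + 275 = 23374/85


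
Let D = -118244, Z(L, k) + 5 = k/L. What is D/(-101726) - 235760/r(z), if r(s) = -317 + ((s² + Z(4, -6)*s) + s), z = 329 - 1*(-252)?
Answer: 816647846/1788495669 ≈ 0.45661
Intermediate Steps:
Z(L, k) = -5 + k/L
z = 581 (z = 329 + 252 = 581)
r(s) = -317 + s² - 11*s/2 (r(s) = -317 + ((s² + (-5 - 6/4)*s) + s) = -317 + ((s² + (-5 - 6*¼)*s) + s) = -317 + ((s² + (-5 - 3/2)*s) + s) = -317 + ((s² - 13*s/2) + s) = -317 + (s² - 11*s/2) = -317 + s² - 11*s/2)
D/(-101726) - 235760/r(z) = -118244/(-101726) - 235760/(-317 + 581² - 11/2*581) = -118244*(-1/101726) - 235760/(-317 + 337561 - 6391/2) = 59122/50863 - 235760/668097/2 = 59122/50863 - 235760*2/668097 = 59122/50863 - 471520/668097 = 816647846/1788495669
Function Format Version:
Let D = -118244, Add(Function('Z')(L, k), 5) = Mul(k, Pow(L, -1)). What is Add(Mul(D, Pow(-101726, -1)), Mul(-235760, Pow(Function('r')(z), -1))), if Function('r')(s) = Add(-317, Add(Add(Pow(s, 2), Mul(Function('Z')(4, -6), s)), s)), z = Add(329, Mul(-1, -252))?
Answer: Rational(816647846, 1788495669) ≈ 0.45661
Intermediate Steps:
Function('Z')(L, k) = Add(-5, Mul(k, Pow(L, -1)))
z = 581 (z = Add(329, 252) = 581)
Function('r')(s) = Add(-317, Pow(s, 2), Mul(Rational(-11, 2), s)) (Function('r')(s) = Add(-317, Add(Add(Pow(s, 2), Mul(Add(-5, Mul(-6, Pow(4, -1))), s)), s)) = Add(-317, Add(Add(Pow(s, 2), Mul(Add(-5, Mul(-6, Rational(1, 4))), s)), s)) = Add(-317, Add(Add(Pow(s, 2), Mul(Add(-5, Rational(-3, 2)), s)), s)) = Add(-317, Add(Add(Pow(s, 2), Mul(Rational(-13, 2), s)), s)) = Add(-317, Add(Pow(s, 2), Mul(Rational(-11, 2), s))) = Add(-317, Pow(s, 2), Mul(Rational(-11, 2), s)))
Add(Mul(D, Pow(-101726, -1)), Mul(-235760, Pow(Function('r')(z), -1))) = Add(Mul(-118244, Pow(-101726, -1)), Mul(-235760, Pow(Add(-317, Pow(581, 2), Mul(Rational(-11, 2), 581)), -1))) = Add(Mul(-118244, Rational(-1, 101726)), Mul(-235760, Pow(Add(-317, 337561, Rational(-6391, 2)), -1))) = Add(Rational(59122, 50863), Mul(-235760, Pow(Rational(668097, 2), -1))) = Add(Rational(59122, 50863), Mul(-235760, Rational(2, 668097))) = Add(Rational(59122, 50863), Rational(-471520, 668097)) = Rational(816647846, 1788495669)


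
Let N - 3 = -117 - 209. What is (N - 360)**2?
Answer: 466489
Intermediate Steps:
N = -323 (N = 3 + (-117 - 209) = 3 - 326 = -323)
(N - 360)**2 = (-323 - 360)**2 = (-683)**2 = 466489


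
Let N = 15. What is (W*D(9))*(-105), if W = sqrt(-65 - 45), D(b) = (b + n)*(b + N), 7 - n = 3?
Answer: -32760*I*sqrt(110) ≈ -3.4359e+5*I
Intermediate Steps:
n = 4 (n = 7 - 1*3 = 7 - 3 = 4)
D(b) = (4 + b)*(15 + b) (D(b) = (b + 4)*(b + 15) = (4 + b)*(15 + b))
W = I*sqrt(110) (W = sqrt(-110) = I*sqrt(110) ≈ 10.488*I)
(W*D(9))*(-105) = ((I*sqrt(110))*(60 + 9**2 + 19*9))*(-105) = ((I*sqrt(110))*(60 + 81 + 171))*(-105) = ((I*sqrt(110))*312)*(-105) = (312*I*sqrt(110))*(-105) = -32760*I*sqrt(110)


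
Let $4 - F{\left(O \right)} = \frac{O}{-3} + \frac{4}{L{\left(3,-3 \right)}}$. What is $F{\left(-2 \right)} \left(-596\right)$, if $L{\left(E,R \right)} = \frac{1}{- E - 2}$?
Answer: $- \frac{41720}{3} \approx -13907.0$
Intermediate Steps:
$L{\left(E,R \right)} = \frac{1}{-2 - E}$
$F{\left(O \right)} = 24 + \frac{O}{3}$ ($F{\left(O \right)} = 4 - \left(\frac{O}{-3} + \frac{4}{\left(-1\right) \frac{1}{2 + 3}}\right) = 4 - \left(O \left(- \frac{1}{3}\right) + \frac{4}{\left(-1\right) \frac{1}{5}}\right) = 4 - \left(- \frac{O}{3} + \frac{4}{\left(-1\right) \frac{1}{5}}\right) = 4 - \left(- \frac{O}{3} + \frac{4}{- \frac{1}{5}}\right) = 4 - \left(- \frac{O}{3} + 4 \left(-5\right)\right) = 4 - \left(- \frac{O}{3} - 20\right) = 4 - \left(-20 - \frac{O}{3}\right) = 4 + \left(20 + \frac{O}{3}\right) = 24 + \frac{O}{3}$)
$F{\left(-2 \right)} \left(-596\right) = \left(24 + \frac{1}{3} \left(-2\right)\right) \left(-596\right) = \left(24 - \frac{2}{3}\right) \left(-596\right) = \frac{70}{3} \left(-596\right) = - \frac{41720}{3}$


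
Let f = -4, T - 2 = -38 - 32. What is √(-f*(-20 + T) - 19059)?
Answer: I*√19411 ≈ 139.32*I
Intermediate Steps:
T = -68 (T = 2 + (-38 - 32) = 2 - 70 = -68)
√(-f*(-20 + T) - 19059) = √(-(-4)*(-20 - 68) - 19059) = √(-(-4)*(-88) - 19059) = √(-1*352 - 19059) = √(-352 - 19059) = √(-19411) = I*√19411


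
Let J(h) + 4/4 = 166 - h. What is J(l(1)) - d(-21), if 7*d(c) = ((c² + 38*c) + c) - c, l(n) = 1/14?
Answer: 3023/14 ≈ 215.93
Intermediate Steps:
l(n) = 1/14
d(c) = c²/7 + 38*c/7 (d(c) = (((c² + 38*c) + c) - c)/7 = ((c² + 39*c) - c)/7 = (c² + 38*c)/7 = c²/7 + 38*c/7)
J(h) = 165 - h (J(h) = -1 + (166 - h) = 165 - h)
J(l(1)) - d(-21) = (165 - 1*1/14) - (-21)*(38 - 21)/7 = (165 - 1/14) - (-21)*17/7 = 2309/14 - 1*(-51) = 2309/14 + 51 = 3023/14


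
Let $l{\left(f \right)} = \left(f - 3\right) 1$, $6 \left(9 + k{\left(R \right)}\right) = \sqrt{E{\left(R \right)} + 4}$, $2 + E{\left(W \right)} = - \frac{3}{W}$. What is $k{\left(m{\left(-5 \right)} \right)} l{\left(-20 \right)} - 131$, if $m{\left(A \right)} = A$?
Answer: $76 - \frac{23 \sqrt{65}}{30} \approx 69.819$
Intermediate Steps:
$E{\left(W \right)} = -2 - \frac{3}{W}$
$k{\left(R \right)} = -9 + \frac{\sqrt{2 - \frac{3}{R}}}{6}$ ($k{\left(R \right)} = -9 + \frac{\sqrt{\left(-2 - \frac{3}{R}\right) + 4}}{6} = -9 + \frac{\sqrt{2 - \frac{3}{R}}}{6}$)
$l{\left(f \right)} = -3 + f$ ($l{\left(f \right)} = \left(-3 + f\right) 1 = -3 + f$)
$k{\left(m{\left(-5 \right)} \right)} l{\left(-20 \right)} - 131 = \left(-9 + \frac{\sqrt{2 - \frac{3}{-5}}}{6}\right) \left(-3 - 20\right) - 131 = \left(-9 + \frac{\sqrt{2 - - \frac{3}{5}}}{6}\right) \left(-23\right) - 131 = \left(-9 + \frac{\sqrt{2 + \frac{3}{5}}}{6}\right) \left(-23\right) - 131 = \left(-9 + \frac{\sqrt{\frac{13}{5}}}{6}\right) \left(-23\right) - 131 = \left(-9 + \frac{\frac{1}{5} \sqrt{65}}{6}\right) \left(-23\right) - 131 = \left(-9 + \frac{\sqrt{65}}{30}\right) \left(-23\right) - 131 = \left(207 - \frac{23 \sqrt{65}}{30}\right) - 131 = 76 - \frac{23 \sqrt{65}}{30}$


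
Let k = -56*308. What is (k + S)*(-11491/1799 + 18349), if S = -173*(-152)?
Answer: 298569161280/1799 ≈ 1.6596e+8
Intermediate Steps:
S = 26296
k = -17248
(k + S)*(-11491/1799 + 18349) = (-17248 + 26296)*(-11491/1799 + 18349) = 9048*(-11491*1/1799 + 18349) = 9048*(-11491/1799 + 18349) = 9048*(32998360/1799) = 298569161280/1799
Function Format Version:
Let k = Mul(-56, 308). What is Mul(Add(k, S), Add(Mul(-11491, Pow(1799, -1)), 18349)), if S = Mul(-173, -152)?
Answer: Rational(298569161280, 1799) ≈ 1.6596e+8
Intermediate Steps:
S = 26296
k = -17248
Mul(Add(k, S), Add(Mul(-11491, Pow(1799, -1)), 18349)) = Mul(Add(-17248, 26296), Add(Mul(-11491, Pow(1799, -1)), 18349)) = Mul(9048, Add(Mul(-11491, Rational(1, 1799)), 18349)) = Mul(9048, Add(Rational(-11491, 1799), 18349)) = Mul(9048, Rational(32998360, 1799)) = Rational(298569161280, 1799)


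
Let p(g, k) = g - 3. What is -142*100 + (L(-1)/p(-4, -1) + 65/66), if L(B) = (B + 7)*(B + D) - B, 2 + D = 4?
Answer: -937201/66 ≈ -14200.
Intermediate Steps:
D = 2 (D = -2 + 4 = 2)
p(g, k) = -3 + g
L(B) = -B + (2 + B)*(7 + B) (L(B) = (B + 7)*(B + 2) - B = (7 + B)*(2 + B) - B = (2 + B)*(7 + B) - B = -B + (2 + B)*(7 + B))
-142*100 + (L(-1)/p(-4, -1) + 65/66) = -142*100 + ((14 + (-1)**2 + 8*(-1))/(-3 - 4) + 65/66) = -14200 + ((14 + 1 - 8)/(-7) + 65*(1/66)) = -14200 + (7*(-1/7) + 65/66) = -14200 + (-1 + 65/66) = -14200 - 1/66 = -937201/66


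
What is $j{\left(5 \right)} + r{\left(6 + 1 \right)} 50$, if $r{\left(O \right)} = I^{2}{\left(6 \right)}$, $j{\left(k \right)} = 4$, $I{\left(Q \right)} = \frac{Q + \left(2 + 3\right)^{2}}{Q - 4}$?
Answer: $\frac{24033}{2} \approx 12017.0$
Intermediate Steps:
$I{\left(Q \right)} = \frac{25 + Q}{-4 + Q}$ ($I{\left(Q \right)} = \frac{Q + 5^{2}}{-4 + Q} = \frac{Q + 25}{-4 + Q} = \frac{25 + Q}{-4 + Q}$)
$r{\left(O \right)} = \frac{961}{4}$ ($r{\left(O \right)} = \left(\frac{25 + 6}{-4 + 6}\right)^{2} = \left(\frac{1}{2} \cdot 31\right)^{2} = \left(\frac{31}{2}\right)^{2} = \frac{961}{4}$)
$j{\left(5 \right)} + r{\left(6 + 1 \right)} 50 = 4 + \frac{961}{4} \cdot 50 = 4 + \frac{24025}{2} = \frac{24033}{2}$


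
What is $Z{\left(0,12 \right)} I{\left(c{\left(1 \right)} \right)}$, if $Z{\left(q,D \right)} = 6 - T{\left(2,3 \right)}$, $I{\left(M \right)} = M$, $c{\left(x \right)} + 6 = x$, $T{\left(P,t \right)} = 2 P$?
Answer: $-10$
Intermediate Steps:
$c{\left(x \right)} = -6 + x$
$Z{\left(q,D \right)} = 2$ ($Z{\left(q,D \right)} = 6 - 2 \cdot 2 = 6 - 4 = 2$)
$Z{\left(0,12 \right)} I{\left(c{\left(1 \right)} \right)} = 2 \left(-6 + 1\right) = 2 \left(-5\right) = -10$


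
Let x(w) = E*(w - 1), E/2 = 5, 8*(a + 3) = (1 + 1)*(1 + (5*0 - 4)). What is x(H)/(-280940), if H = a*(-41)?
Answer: -611/112376 ≈ -0.0054371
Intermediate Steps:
a = -15/4 (a = -3 + ((1 + 1)*(1 + (5*0 - 4)))/8 = -3 + (2*(1 + (0 - 4)))/8 = -3 + (2*(1 - 4))/8 = -3 + (2*(-3))/8 = -3 + (⅛)*(-6) = -3 - ¾ = -15/4 ≈ -3.7500)
E = 10 (E = 2*5 = 10)
H = 615/4 (H = -15/4*(-41) = 615/4 ≈ 153.75)
x(w) = -10 + 10*w (x(w) = 10*(w - 1) = 10*(-1 + w) = -10 + 10*w)
x(H)/(-280940) = (-10 + 10*(615/4))/(-280940) = (-10 + 3075/2)*(-1/280940) = (3055/2)*(-1/280940) = -611/112376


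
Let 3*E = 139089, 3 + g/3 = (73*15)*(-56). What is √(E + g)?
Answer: I*√137606 ≈ 370.95*I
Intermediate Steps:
g = -183969 (g = -9 + 3*((73*15)*(-56)) = -9 + 3*(1095*(-56)) = -9 + 3*(-61320) = -9 - 183960 = -183969)
E = 46363 (E = (⅓)*139089 = 46363)
√(E + g) = √(46363 - 183969) = √(-137606) = I*√137606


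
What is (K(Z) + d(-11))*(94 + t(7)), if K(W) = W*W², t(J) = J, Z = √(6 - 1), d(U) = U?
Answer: -1111 + 505*√5 ≈ 18.214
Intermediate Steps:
Z = √5 ≈ 2.2361
K(W) = W³
(K(Z) + d(-11))*(94 + t(7)) = ((√5)³ - 11)*(94 + 7) = (5*√5 - 11)*101 = (-11 + 5*√5)*101 = -1111 + 505*√5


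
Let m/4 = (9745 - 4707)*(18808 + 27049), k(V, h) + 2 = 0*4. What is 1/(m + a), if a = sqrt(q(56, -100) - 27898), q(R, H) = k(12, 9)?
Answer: 231027566/213494945007544399 - 15*I*sqrt(31)/426989890015088798 ≈ 1.0821e-9 - 1.9559e-16*I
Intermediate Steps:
k(V, h) = -2 (k(V, h) = -2 + 0*4 = -2 + 0 = -2)
q(R, H) = -2
m = 924110264 (m = 4*((9745 - 4707)*(18808 + 27049)) = 4*(5038*45857) = 4*231027566 = 924110264)
a = 30*I*sqrt(31) (a = sqrt(-2 - 27898) = sqrt(-27900) = 30*I*sqrt(31) ≈ 167.03*I)
1/(m + a) = 1/(924110264 + 30*I*sqrt(31))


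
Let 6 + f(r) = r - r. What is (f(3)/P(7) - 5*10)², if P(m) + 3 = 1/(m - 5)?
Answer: 56644/25 ≈ 2265.8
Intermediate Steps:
f(r) = -6 (f(r) = -6 + (r - r) = -6 + 0 = -6)
P(m) = -3 + 1/(-5 + m) (P(m) = -3 + 1/(m - 5) = -3 + 1/(-5 + m))
(f(3)/P(7) - 5*10)² = (-6*(-5 + 7)/(16 - 3*7) - 5*10)² = (-6*2/(16 - 21) - 50)² = (-6/((½)*(-5)) - 50)² = (-6/(-5/2) - 50)² = (-6*(-⅖) - 50)² = (12/5 - 50)² = (-238/5)² = 56644/25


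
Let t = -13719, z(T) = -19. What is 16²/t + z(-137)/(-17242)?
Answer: -4153291/236542998 ≈ -0.017558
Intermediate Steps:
16²/t + z(-137)/(-17242) = 16²/(-13719) - 19/(-17242) = 256*(-1/13719) - 19*(-1/17242) = -256/13719 + 19/17242 = -4153291/236542998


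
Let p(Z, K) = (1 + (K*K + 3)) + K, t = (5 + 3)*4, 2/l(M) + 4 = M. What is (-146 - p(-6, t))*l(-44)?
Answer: 201/4 ≈ 50.250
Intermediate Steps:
l(M) = 2/(-4 + M)
t = 32 (t = 8*4 = 32)
p(Z, K) = 4 + K + K² (p(Z, K) = (1 + (K² + 3)) + K = (1 + (3 + K²)) + K = (4 + K²) + K = 4 + K + K²)
(-146 - p(-6, t))*l(-44) = (-146 - (4 + 32 + 32²))*(2/(-4 - 44)) = (-146 - (4 + 32 + 1024))*(2/(-48)) = (-146 - 1*1060)*(2*(-1/48)) = (-146 - 1060)*(-1/24) = -1206*(-1/24) = 201/4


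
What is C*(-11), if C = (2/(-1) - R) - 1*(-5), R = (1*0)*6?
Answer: -33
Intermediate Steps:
R = 0 (R = 0*6 = 0)
C = 3 (C = (2/(-1) - 1*0) - 1*(-5) = (2*(-1) + 0) + 5 = (-2 + 0) + 5 = -2 + 5 = 3)
C*(-11) = 3*(-11) = -33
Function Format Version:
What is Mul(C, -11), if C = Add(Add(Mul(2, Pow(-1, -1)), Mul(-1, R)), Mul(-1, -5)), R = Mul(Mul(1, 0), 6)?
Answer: -33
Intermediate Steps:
R = 0 (R = Mul(0, 6) = 0)
C = 3 (C = Add(Add(Mul(2, Pow(-1, -1)), Mul(-1, 0)), Mul(-1, -5)) = Add(Add(Mul(2, -1), 0), 5) = Add(Add(-2, 0), 5) = Add(-2, 5) = 3)
Mul(C, -11) = Mul(3, -11) = -33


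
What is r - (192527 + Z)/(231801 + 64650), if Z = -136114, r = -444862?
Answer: -131879841175/296451 ≈ -4.4486e+5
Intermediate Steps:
r - (192527 + Z)/(231801 + 64650) = -444862 - (192527 - 136114)/(231801 + 64650) = -444862 - 56413/296451 = -131879841175/296451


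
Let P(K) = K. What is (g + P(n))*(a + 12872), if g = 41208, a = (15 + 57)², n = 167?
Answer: 747067000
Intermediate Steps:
a = 5184 (a = 72² = 5184)
(g + P(n))*(a + 12872) = (41208 + 167)*(5184 + 12872) = 41375*18056 = 747067000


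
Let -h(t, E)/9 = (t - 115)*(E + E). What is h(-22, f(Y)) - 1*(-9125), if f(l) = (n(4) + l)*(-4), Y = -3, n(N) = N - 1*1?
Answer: 9125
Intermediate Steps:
n(N) = -1 + N (n(N) = N - 1 = -1 + N)
f(l) = -12 - 4*l (f(l) = ((-1 + 4) + l)*(-4) = (3 + l)*(-4) = -12 - 4*l)
h(t, E) = -18*E*(-115 + t) (h(t, E) = -9*(t - 115)*(E + E) = -9*(-115 + t)*2*E = -18*E*(-115 + t))
h(-22, f(Y)) - 1*(-9125) = 18*(-12 - 4*(-3))*(115 - 1*(-22)) - 1*(-9125) = 18*(-12 + 12)*(115 + 22) + 9125 = 18*0*137 + 9125 = 0 + 9125 = 9125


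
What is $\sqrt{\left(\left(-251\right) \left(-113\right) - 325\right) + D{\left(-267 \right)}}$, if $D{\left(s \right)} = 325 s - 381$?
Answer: $i \sqrt{59118} \approx 243.14 i$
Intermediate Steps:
$D{\left(s \right)} = -381 + 325 s$
$\sqrt{\left(\left(-251\right) \left(-113\right) - 325\right) + D{\left(-267 \right)}} = \sqrt{\left(\left(-251\right) \left(-113\right) - 325\right) + \left(-381 + 325 \left(-267\right)\right)} = \sqrt{\left(28363 - 325\right) - 87156} = \sqrt{28038 - 87156} = \sqrt{-59118} = i \sqrt{59118}$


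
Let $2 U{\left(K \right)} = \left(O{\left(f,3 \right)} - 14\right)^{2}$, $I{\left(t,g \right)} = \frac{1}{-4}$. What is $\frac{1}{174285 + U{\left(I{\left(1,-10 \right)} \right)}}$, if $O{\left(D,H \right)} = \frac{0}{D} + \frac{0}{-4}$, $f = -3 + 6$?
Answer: $\frac{1}{174383} \approx 5.7345 \cdot 10^{-6}$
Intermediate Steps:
$f = 3$
$O{\left(D,H \right)} = 0$ ($O{\left(D,H \right)} = 0 + 0 \left(- \frac{1}{4}\right) = 0 + 0 = 0$)
$I{\left(t,g \right)} = - \frac{1}{4}$
$U{\left(K \right)} = 98$ ($U{\left(K \right)} = \frac{\left(0 - 14\right)^{2}}{2} = \frac{\left(-14\right)^{2}}{2} = \frac{1}{2} \cdot 196 = 98$)
$\frac{1}{174285 + U{\left(I{\left(1,-10 \right)} \right)}} = \frac{1}{174285 + 98} = \frac{1}{174383}$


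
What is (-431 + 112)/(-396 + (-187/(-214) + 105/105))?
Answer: 68266/84343 ≈ 0.80939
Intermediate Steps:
(-431 + 112)/(-396 + (-187/(-214) + 105/105)) = -319/(-396 + (-187*(-1/214) + 105*(1/105))) = -319/(-396 + (187/214 + 1)) = -319/(-396 + 401/214) = -319/(-84343/214) = -319*(-214/84343) = 68266/84343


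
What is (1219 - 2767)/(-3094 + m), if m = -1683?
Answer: 1548/4777 ≈ 0.32405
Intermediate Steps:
(1219 - 2767)/(-3094 + m) = (1219 - 2767)/(-3094 - 1683) = -1548/(-4777) = -1548*(-1/4777) = 1548/4777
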